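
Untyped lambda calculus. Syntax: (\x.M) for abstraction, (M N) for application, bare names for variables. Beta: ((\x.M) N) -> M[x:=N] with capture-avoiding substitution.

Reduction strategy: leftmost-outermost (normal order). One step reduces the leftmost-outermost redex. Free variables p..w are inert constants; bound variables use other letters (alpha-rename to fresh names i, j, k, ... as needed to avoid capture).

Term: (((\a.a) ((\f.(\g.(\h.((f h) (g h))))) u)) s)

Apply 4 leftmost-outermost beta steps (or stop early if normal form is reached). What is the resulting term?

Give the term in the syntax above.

Answer: (\h.((u h) (s h)))

Derivation:
Step 0: (((\a.a) ((\f.(\g.(\h.((f h) (g h))))) u)) s)
Step 1: (((\f.(\g.(\h.((f h) (g h))))) u) s)
Step 2: ((\g.(\h.((u h) (g h)))) s)
Step 3: (\h.((u h) (s h)))
Step 4: (normal form reached)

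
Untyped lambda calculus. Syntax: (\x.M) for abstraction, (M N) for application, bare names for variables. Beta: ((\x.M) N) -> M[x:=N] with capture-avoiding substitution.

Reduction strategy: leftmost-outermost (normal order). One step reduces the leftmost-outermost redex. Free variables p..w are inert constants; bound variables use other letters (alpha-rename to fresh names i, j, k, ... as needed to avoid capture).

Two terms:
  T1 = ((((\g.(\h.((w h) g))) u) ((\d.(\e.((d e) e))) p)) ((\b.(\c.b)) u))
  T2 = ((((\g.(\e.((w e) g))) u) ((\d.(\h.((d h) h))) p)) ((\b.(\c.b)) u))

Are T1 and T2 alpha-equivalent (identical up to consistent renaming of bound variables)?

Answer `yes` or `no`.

Answer: yes

Derivation:
Term 1: ((((\g.(\h.((w h) g))) u) ((\d.(\e.((d e) e))) p)) ((\b.(\c.b)) u))
Term 2: ((((\g.(\e.((w e) g))) u) ((\d.(\h.((d h) h))) p)) ((\b.(\c.b)) u))
Alpha-equivalence: compare structure up to binder renaming.
Result: True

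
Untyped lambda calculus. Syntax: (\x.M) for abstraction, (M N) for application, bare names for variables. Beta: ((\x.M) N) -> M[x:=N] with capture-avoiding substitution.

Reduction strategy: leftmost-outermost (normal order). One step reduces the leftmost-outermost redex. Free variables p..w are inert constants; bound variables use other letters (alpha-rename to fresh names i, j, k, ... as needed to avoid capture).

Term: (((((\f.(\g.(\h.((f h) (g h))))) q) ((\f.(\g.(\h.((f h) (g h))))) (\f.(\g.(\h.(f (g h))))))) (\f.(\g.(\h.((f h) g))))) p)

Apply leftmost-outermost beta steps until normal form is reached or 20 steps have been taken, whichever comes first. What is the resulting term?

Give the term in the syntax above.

Step 0: (((((\f.(\g.(\h.((f h) (g h))))) q) ((\f.(\g.(\h.((f h) (g h))))) (\f.(\g.(\h.(f (g h))))))) (\f.(\g.(\h.((f h) g))))) p)
Step 1: ((((\g.(\h.((q h) (g h)))) ((\f.(\g.(\h.((f h) (g h))))) (\f.(\g.(\h.(f (g h))))))) (\f.(\g.(\h.((f h) g))))) p)
Step 2: (((\h.((q h) (((\f.(\g.(\h.((f h) (g h))))) (\f.(\g.(\h.(f (g h)))))) h))) (\f.(\g.(\h.((f h) g))))) p)
Step 3: (((q (\f.(\g.(\h.((f h) g))))) (((\f.(\g.(\h.((f h) (g h))))) (\f.(\g.(\h.(f (g h)))))) (\f.(\g.(\h.((f h) g)))))) p)
Step 4: (((q (\f.(\g.(\h.((f h) g))))) ((\g.(\h.(((\f.(\g.(\h.(f (g h))))) h) (g h)))) (\f.(\g.(\h.((f h) g)))))) p)
Step 5: (((q (\f.(\g.(\h.((f h) g))))) (\h.(((\f.(\g.(\h.(f (g h))))) h) ((\f.(\g.(\h.((f h) g)))) h)))) p)
Step 6: (((q (\f.(\g.(\h.((f h) g))))) (\h.((\g.(\i.(h (g i)))) ((\f.(\g.(\h.((f h) g)))) h)))) p)
Step 7: (((q (\f.(\g.(\h.((f h) g))))) (\h.(\i.(h (((\f.(\g.(\h.((f h) g)))) h) i))))) p)
Step 8: (((q (\f.(\g.(\h.((f h) g))))) (\h.(\i.(h ((\g.(\i.((h i) g))) i))))) p)
Step 9: (((q (\f.(\g.(\h.((f h) g))))) (\h.(\i.(h (\j.((h j) i)))))) p)

Answer: (((q (\f.(\g.(\h.((f h) g))))) (\h.(\i.(h (\j.((h j) i)))))) p)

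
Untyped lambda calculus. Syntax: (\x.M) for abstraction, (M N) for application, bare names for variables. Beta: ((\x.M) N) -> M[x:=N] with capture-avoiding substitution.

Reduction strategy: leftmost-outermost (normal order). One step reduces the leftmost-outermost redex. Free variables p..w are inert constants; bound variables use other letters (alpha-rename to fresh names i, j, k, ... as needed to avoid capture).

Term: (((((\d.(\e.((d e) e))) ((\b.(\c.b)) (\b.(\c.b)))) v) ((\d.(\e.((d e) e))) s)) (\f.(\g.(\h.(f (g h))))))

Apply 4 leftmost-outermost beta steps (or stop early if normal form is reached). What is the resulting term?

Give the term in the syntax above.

Answer: ((((\b.(\c.b)) v) ((\d.(\e.((d e) e))) s)) (\f.(\g.(\h.(f (g h))))))

Derivation:
Step 0: (((((\d.(\e.((d e) e))) ((\b.(\c.b)) (\b.(\c.b)))) v) ((\d.(\e.((d e) e))) s)) (\f.(\g.(\h.(f (g h))))))
Step 1: ((((\e.((((\b.(\c.b)) (\b.(\c.b))) e) e)) v) ((\d.(\e.((d e) e))) s)) (\f.(\g.(\h.(f (g h))))))
Step 2: ((((((\b.(\c.b)) (\b.(\c.b))) v) v) ((\d.(\e.((d e) e))) s)) (\f.(\g.(\h.(f (g h))))))
Step 3: (((((\c.(\b.(\c.b))) v) v) ((\d.(\e.((d e) e))) s)) (\f.(\g.(\h.(f (g h))))))
Step 4: ((((\b.(\c.b)) v) ((\d.(\e.((d e) e))) s)) (\f.(\g.(\h.(f (g h))))))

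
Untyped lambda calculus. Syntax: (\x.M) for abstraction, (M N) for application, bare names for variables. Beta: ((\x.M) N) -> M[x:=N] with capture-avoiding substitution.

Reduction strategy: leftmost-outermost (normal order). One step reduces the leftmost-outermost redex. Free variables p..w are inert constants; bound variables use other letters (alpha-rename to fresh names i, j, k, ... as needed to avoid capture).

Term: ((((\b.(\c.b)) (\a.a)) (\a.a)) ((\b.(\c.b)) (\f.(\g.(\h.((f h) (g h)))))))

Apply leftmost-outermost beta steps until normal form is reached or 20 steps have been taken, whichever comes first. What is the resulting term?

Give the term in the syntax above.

Answer: (\c.(\f.(\g.(\h.((f h) (g h))))))

Derivation:
Step 0: ((((\b.(\c.b)) (\a.a)) (\a.a)) ((\b.(\c.b)) (\f.(\g.(\h.((f h) (g h)))))))
Step 1: (((\c.(\a.a)) (\a.a)) ((\b.(\c.b)) (\f.(\g.(\h.((f h) (g h)))))))
Step 2: ((\a.a) ((\b.(\c.b)) (\f.(\g.(\h.((f h) (g h)))))))
Step 3: ((\b.(\c.b)) (\f.(\g.(\h.((f h) (g h))))))
Step 4: (\c.(\f.(\g.(\h.((f h) (g h))))))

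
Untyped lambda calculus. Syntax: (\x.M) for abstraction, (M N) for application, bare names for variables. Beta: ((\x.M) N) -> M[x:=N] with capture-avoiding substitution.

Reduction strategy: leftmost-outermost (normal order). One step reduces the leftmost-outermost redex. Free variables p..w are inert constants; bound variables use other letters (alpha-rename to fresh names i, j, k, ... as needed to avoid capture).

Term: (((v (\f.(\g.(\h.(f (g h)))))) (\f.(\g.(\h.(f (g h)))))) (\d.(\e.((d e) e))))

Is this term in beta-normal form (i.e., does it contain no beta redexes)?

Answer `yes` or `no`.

Answer: yes

Derivation:
Term: (((v (\f.(\g.(\h.(f (g h)))))) (\f.(\g.(\h.(f (g h)))))) (\d.(\e.((d e) e))))
No beta redexes found.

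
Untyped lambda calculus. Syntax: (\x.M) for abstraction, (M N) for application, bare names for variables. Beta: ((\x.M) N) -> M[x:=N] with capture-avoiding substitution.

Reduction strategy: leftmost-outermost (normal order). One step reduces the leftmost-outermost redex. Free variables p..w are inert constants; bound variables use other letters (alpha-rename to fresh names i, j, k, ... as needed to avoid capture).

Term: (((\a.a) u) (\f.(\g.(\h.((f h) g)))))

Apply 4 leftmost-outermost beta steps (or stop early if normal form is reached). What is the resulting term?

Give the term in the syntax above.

Step 0: (((\a.a) u) (\f.(\g.(\h.((f h) g)))))
Step 1: (u (\f.(\g.(\h.((f h) g)))))
Step 2: (normal form reached)

Answer: (u (\f.(\g.(\h.((f h) g)))))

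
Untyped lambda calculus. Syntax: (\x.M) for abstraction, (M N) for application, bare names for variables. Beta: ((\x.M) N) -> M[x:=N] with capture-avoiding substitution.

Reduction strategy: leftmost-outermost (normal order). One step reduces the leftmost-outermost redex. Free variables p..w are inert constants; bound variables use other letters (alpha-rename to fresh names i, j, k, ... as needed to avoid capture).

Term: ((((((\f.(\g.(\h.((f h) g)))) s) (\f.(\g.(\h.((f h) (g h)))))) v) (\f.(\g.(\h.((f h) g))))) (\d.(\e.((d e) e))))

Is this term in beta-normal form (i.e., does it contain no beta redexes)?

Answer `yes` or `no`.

Answer: no

Derivation:
Term: ((((((\f.(\g.(\h.((f h) g)))) s) (\f.(\g.(\h.((f h) (g h)))))) v) (\f.(\g.(\h.((f h) g))))) (\d.(\e.((d e) e))))
Found 1 beta redex(es).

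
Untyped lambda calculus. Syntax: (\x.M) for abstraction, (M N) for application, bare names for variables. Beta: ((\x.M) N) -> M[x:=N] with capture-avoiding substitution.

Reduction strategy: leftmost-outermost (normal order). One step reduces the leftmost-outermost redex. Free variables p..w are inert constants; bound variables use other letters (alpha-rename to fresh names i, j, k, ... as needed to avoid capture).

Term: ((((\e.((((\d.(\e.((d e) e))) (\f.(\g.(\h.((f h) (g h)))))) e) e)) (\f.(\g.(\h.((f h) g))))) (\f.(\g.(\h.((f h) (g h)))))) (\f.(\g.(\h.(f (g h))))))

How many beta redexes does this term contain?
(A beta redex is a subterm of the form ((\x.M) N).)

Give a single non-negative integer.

Term: ((((\e.((((\d.(\e.((d e) e))) (\f.(\g.(\h.((f h) (g h)))))) e) e)) (\f.(\g.(\h.((f h) g))))) (\f.(\g.(\h.((f h) (g h)))))) (\f.(\g.(\h.(f (g h))))))
  Redex: ((\e.((((\d.(\e.((d e) e))) (\f.(\g.(\h.((f h) (g h)))))) e) e)) (\f.(\g.(\h.((f h) g)))))
  Redex: ((\d.(\e.((d e) e))) (\f.(\g.(\h.((f h) (g h))))))
Total redexes: 2

Answer: 2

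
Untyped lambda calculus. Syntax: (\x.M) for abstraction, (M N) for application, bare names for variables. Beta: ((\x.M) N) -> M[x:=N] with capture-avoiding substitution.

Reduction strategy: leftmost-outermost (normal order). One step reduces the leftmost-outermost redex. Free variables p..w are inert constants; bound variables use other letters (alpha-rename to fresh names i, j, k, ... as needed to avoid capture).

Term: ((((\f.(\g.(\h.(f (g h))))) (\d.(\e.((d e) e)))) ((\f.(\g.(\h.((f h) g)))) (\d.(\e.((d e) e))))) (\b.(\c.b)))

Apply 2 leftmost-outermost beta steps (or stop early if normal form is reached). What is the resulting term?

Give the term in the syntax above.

Answer: ((\h.((\d.(\e.((d e) e))) (((\f.(\g.(\h.((f h) g)))) (\d.(\e.((d e) e)))) h))) (\b.(\c.b)))

Derivation:
Step 0: ((((\f.(\g.(\h.(f (g h))))) (\d.(\e.((d e) e)))) ((\f.(\g.(\h.((f h) g)))) (\d.(\e.((d e) e))))) (\b.(\c.b)))
Step 1: (((\g.(\h.((\d.(\e.((d e) e))) (g h)))) ((\f.(\g.(\h.((f h) g)))) (\d.(\e.((d e) e))))) (\b.(\c.b)))
Step 2: ((\h.((\d.(\e.((d e) e))) (((\f.(\g.(\h.((f h) g)))) (\d.(\e.((d e) e)))) h))) (\b.(\c.b)))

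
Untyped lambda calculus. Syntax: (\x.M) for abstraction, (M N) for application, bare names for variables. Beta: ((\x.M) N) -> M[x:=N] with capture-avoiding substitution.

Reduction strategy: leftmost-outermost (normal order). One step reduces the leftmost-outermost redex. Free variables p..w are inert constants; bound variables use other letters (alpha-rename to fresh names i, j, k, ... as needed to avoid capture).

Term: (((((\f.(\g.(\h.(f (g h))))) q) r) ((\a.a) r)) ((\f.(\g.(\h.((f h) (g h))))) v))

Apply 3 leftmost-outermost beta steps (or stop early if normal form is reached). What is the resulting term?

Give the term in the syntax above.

Step 0: (((((\f.(\g.(\h.(f (g h))))) q) r) ((\a.a) r)) ((\f.(\g.(\h.((f h) (g h))))) v))
Step 1: ((((\g.(\h.(q (g h)))) r) ((\a.a) r)) ((\f.(\g.(\h.((f h) (g h))))) v))
Step 2: (((\h.(q (r h))) ((\a.a) r)) ((\f.(\g.(\h.((f h) (g h))))) v))
Step 3: ((q (r ((\a.a) r))) ((\f.(\g.(\h.((f h) (g h))))) v))

Answer: ((q (r ((\a.a) r))) ((\f.(\g.(\h.((f h) (g h))))) v))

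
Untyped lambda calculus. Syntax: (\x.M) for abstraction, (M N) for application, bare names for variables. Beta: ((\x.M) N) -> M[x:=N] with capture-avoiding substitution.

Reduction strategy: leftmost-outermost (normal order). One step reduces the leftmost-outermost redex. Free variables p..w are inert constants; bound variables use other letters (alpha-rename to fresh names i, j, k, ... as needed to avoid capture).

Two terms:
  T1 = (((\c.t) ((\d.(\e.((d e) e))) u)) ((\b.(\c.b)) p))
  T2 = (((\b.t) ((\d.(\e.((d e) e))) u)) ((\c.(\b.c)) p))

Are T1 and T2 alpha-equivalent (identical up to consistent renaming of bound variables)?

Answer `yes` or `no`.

Answer: yes

Derivation:
Term 1: (((\c.t) ((\d.(\e.((d e) e))) u)) ((\b.(\c.b)) p))
Term 2: (((\b.t) ((\d.(\e.((d e) e))) u)) ((\c.(\b.c)) p))
Alpha-equivalence: compare structure up to binder renaming.
Result: True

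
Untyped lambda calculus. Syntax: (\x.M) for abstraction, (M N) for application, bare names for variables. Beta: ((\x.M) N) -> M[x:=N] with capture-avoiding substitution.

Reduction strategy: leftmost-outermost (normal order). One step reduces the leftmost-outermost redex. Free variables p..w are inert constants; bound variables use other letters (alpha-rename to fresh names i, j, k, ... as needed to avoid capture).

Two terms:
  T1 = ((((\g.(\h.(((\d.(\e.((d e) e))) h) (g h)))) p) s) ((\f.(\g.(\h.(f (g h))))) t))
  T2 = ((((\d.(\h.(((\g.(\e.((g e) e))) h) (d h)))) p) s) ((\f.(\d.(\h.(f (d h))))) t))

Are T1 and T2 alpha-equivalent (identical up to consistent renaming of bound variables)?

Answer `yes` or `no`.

Term 1: ((((\g.(\h.(((\d.(\e.((d e) e))) h) (g h)))) p) s) ((\f.(\g.(\h.(f (g h))))) t))
Term 2: ((((\d.(\h.(((\g.(\e.((g e) e))) h) (d h)))) p) s) ((\f.(\d.(\h.(f (d h))))) t))
Alpha-equivalence: compare structure up to binder renaming.
Result: True

Answer: yes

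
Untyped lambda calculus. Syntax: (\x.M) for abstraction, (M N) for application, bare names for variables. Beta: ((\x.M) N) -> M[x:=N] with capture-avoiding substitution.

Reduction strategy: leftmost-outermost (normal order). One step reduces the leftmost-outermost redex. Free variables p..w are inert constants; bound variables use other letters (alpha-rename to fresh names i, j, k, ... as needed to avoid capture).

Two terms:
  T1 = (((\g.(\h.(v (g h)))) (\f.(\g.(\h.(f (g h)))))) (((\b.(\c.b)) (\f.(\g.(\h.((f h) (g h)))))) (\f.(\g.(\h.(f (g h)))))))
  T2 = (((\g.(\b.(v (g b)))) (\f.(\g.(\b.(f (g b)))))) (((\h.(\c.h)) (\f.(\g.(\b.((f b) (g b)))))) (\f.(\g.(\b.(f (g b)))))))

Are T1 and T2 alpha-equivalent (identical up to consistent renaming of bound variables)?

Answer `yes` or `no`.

Term 1: (((\g.(\h.(v (g h)))) (\f.(\g.(\h.(f (g h)))))) (((\b.(\c.b)) (\f.(\g.(\h.((f h) (g h)))))) (\f.(\g.(\h.(f (g h)))))))
Term 2: (((\g.(\b.(v (g b)))) (\f.(\g.(\b.(f (g b)))))) (((\h.(\c.h)) (\f.(\g.(\b.((f b) (g b)))))) (\f.(\g.(\b.(f (g b)))))))
Alpha-equivalence: compare structure up to binder renaming.
Result: True

Answer: yes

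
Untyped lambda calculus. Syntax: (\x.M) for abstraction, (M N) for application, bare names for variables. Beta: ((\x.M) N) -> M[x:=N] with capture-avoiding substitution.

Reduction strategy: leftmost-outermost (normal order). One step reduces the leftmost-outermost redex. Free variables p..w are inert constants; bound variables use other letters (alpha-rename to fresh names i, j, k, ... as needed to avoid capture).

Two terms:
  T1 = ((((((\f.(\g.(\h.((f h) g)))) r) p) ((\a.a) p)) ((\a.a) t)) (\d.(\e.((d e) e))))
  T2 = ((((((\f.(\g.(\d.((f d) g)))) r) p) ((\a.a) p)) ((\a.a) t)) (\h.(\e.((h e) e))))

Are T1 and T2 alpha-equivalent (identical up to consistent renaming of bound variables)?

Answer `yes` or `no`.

Term 1: ((((((\f.(\g.(\h.((f h) g)))) r) p) ((\a.a) p)) ((\a.a) t)) (\d.(\e.((d e) e))))
Term 2: ((((((\f.(\g.(\d.((f d) g)))) r) p) ((\a.a) p)) ((\a.a) t)) (\h.(\e.((h e) e))))
Alpha-equivalence: compare structure up to binder renaming.
Result: True

Answer: yes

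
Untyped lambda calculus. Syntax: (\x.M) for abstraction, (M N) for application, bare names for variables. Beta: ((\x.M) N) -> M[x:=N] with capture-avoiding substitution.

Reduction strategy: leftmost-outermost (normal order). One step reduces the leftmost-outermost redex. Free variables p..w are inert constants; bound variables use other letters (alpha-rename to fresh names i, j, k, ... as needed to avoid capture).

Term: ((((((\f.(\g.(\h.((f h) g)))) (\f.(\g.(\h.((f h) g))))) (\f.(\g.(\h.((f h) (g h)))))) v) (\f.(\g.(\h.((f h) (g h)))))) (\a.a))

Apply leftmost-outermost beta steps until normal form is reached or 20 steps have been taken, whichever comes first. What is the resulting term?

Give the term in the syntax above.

Step 0: ((((((\f.(\g.(\h.((f h) g)))) (\f.(\g.(\h.((f h) g))))) (\f.(\g.(\h.((f h) (g h)))))) v) (\f.(\g.(\h.((f h) (g h)))))) (\a.a))
Step 1: (((((\g.(\h.(((\f.(\g.(\h.((f h) g)))) h) g))) (\f.(\g.(\h.((f h) (g h)))))) v) (\f.(\g.(\h.((f h) (g h)))))) (\a.a))
Step 2: ((((\h.(((\f.(\g.(\h.((f h) g)))) h) (\f.(\g.(\h.((f h) (g h))))))) v) (\f.(\g.(\h.((f h) (g h)))))) (\a.a))
Step 3: (((((\f.(\g.(\h.((f h) g)))) v) (\f.(\g.(\h.((f h) (g h)))))) (\f.(\g.(\h.((f h) (g h)))))) (\a.a))
Step 4: ((((\g.(\h.((v h) g))) (\f.(\g.(\h.((f h) (g h)))))) (\f.(\g.(\h.((f h) (g h)))))) (\a.a))
Step 5: (((\h.((v h) (\f.(\g.(\h.((f h) (g h))))))) (\f.(\g.(\h.((f h) (g h)))))) (\a.a))
Step 6: (((v (\f.(\g.(\h.((f h) (g h)))))) (\f.(\g.(\h.((f h) (g h)))))) (\a.a))

Answer: (((v (\f.(\g.(\h.((f h) (g h)))))) (\f.(\g.(\h.((f h) (g h)))))) (\a.a))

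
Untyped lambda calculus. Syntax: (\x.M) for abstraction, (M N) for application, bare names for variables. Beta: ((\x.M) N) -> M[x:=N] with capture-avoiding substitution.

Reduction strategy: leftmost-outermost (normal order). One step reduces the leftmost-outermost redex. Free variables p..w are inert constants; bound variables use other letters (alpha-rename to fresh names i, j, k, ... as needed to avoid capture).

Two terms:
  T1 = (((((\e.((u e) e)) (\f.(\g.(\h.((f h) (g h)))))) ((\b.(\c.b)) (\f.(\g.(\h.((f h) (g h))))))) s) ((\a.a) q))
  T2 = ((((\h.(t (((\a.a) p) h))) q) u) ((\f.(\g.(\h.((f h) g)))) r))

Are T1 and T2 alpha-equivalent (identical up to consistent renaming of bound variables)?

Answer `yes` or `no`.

Answer: no

Derivation:
Term 1: (((((\e.((u e) e)) (\f.(\g.(\h.((f h) (g h)))))) ((\b.(\c.b)) (\f.(\g.(\h.((f h) (g h))))))) s) ((\a.a) q))
Term 2: ((((\h.(t (((\a.a) p) h))) q) u) ((\f.(\g.(\h.((f h) g)))) r))
Alpha-equivalence: compare structure up to binder renaming.
Result: False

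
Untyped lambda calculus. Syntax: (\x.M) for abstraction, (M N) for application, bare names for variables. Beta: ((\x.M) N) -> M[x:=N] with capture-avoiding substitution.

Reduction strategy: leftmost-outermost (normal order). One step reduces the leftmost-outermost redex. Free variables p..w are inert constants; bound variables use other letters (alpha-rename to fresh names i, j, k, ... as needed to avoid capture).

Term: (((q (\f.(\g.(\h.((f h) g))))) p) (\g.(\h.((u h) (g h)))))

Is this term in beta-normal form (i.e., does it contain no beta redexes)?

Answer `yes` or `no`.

Term: (((q (\f.(\g.(\h.((f h) g))))) p) (\g.(\h.((u h) (g h)))))
No beta redexes found.

Answer: yes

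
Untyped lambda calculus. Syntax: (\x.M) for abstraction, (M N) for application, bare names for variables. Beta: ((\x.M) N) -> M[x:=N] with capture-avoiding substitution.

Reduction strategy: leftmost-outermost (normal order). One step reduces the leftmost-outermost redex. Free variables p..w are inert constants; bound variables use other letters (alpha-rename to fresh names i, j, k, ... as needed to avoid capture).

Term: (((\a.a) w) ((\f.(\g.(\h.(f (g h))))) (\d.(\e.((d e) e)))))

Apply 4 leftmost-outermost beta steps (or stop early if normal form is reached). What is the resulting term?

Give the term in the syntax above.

Answer: (w (\g.(\h.(\e.(((g h) e) e)))))

Derivation:
Step 0: (((\a.a) w) ((\f.(\g.(\h.(f (g h))))) (\d.(\e.((d e) e)))))
Step 1: (w ((\f.(\g.(\h.(f (g h))))) (\d.(\e.((d e) e)))))
Step 2: (w (\g.(\h.((\d.(\e.((d e) e))) (g h)))))
Step 3: (w (\g.(\h.(\e.(((g h) e) e)))))
Step 4: (normal form reached)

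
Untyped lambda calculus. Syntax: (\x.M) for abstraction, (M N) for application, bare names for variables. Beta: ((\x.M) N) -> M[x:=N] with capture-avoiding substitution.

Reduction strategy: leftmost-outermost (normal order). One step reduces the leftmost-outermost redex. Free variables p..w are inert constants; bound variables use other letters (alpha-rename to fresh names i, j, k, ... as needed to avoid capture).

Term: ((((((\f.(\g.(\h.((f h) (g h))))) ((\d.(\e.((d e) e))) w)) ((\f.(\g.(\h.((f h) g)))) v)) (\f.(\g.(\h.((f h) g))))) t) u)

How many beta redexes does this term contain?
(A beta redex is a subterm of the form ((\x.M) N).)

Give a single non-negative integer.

Answer: 3

Derivation:
Term: ((((((\f.(\g.(\h.((f h) (g h))))) ((\d.(\e.((d e) e))) w)) ((\f.(\g.(\h.((f h) g)))) v)) (\f.(\g.(\h.((f h) g))))) t) u)
  Redex: ((\f.(\g.(\h.((f h) (g h))))) ((\d.(\e.((d e) e))) w))
  Redex: ((\d.(\e.((d e) e))) w)
  Redex: ((\f.(\g.(\h.((f h) g)))) v)
Total redexes: 3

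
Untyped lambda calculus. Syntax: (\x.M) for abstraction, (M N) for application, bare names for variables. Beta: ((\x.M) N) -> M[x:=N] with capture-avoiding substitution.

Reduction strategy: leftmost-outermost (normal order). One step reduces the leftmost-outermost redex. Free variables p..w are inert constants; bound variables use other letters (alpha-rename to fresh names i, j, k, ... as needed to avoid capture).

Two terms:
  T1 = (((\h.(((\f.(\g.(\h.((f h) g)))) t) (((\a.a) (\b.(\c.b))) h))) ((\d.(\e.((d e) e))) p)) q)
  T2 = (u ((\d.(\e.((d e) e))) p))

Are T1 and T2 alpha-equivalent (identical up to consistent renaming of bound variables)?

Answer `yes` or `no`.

Answer: no

Derivation:
Term 1: (((\h.(((\f.(\g.(\h.((f h) g)))) t) (((\a.a) (\b.(\c.b))) h))) ((\d.(\e.((d e) e))) p)) q)
Term 2: (u ((\d.(\e.((d e) e))) p))
Alpha-equivalence: compare structure up to binder renaming.
Result: False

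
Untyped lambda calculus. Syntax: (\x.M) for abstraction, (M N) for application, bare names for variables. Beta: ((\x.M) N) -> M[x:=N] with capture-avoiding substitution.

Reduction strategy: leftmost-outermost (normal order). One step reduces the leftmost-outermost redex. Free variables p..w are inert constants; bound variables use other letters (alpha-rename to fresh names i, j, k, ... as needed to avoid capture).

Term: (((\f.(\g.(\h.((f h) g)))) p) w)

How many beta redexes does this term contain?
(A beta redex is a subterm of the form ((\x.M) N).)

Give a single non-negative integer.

Answer: 1

Derivation:
Term: (((\f.(\g.(\h.((f h) g)))) p) w)
  Redex: ((\f.(\g.(\h.((f h) g)))) p)
Total redexes: 1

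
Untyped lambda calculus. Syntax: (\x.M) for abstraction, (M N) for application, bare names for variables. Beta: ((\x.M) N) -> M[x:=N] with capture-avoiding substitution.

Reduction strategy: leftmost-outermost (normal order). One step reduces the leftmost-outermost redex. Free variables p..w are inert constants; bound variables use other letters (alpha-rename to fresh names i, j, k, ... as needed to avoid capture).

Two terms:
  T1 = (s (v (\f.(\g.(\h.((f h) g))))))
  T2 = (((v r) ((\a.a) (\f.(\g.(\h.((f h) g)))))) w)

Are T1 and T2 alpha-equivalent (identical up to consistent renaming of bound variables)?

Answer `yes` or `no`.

Answer: no

Derivation:
Term 1: (s (v (\f.(\g.(\h.((f h) g))))))
Term 2: (((v r) ((\a.a) (\f.(\g.(\h.((f h) g)))))) w)
Alpha-equivalence: compare structure up to binder renaming.
Result: False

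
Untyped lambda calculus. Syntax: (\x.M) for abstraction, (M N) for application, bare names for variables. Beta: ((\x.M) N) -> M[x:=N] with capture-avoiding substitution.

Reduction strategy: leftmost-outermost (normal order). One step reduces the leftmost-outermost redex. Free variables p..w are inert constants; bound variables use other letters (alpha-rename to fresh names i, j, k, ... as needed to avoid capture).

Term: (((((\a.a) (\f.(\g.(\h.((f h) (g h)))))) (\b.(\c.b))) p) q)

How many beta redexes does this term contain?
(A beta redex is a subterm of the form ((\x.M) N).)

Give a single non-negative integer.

Term: (((((\a.a) (\f.(\g.(\h.((f h) (g h)))))) (\b.(\c.b))) p) q)
  Redex: ((\a.a) (\f.(\g.(\h.((f h) (g h))))))
Total redexes: 1

Answer: 1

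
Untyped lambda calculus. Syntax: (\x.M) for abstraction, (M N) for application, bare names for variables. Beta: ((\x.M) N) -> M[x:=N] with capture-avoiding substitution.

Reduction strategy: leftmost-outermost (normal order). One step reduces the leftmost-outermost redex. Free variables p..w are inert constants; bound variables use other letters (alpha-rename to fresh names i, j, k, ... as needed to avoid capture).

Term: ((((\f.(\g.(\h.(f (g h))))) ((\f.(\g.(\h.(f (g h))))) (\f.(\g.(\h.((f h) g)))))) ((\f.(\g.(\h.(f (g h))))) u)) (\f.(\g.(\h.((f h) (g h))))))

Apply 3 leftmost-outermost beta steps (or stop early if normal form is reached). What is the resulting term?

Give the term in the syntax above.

Step 0: ((((\f.(\g.(\h.(f (g h))))) ((\f.(\g.(\h.(f (g h))))) (\f.(\g.(\h.((f h) g)))))) ((\f.(\g.(\h.(f (g h))))) u)) (\f.(\g.(\h.((f h) (g h))))))
Step 1: (((\g.(\h.(((\f.(\g.(\h.(f (g h))))) (\f.(\g.(\h.((f h) g))))) (g h)))) ((\f.(\g.(\h.(f (g h))))) u)) (\f.(\g.(\h.((f h) (g h))))))
Step 2: ((\h.(((\f.(\g.(\h.(f (g h))))) (\f.(\g.(\h.((f h) g))))) (((\f.(\g.(\h.(f (g h))))) u) h))) (\f.(\g.(\h.((f h) (g h))))))
Step 3: (((\f.(\g.(\h.(f (g h))))) (\f.(\g.(\h.((f h) g))))) (((\f.(\g.(\h.(f (g h))))) u) (\f.(\g.(\h.((f h) (g h)))))))

Answer: (((\f.(\g.(\h.(f (g h))))) (\f.(\g.(\h.((f h) g))))) (((\f.(\g.(\h.(f (g h))))) u) (\f.(\g.(\h.((f h) (g h)))))))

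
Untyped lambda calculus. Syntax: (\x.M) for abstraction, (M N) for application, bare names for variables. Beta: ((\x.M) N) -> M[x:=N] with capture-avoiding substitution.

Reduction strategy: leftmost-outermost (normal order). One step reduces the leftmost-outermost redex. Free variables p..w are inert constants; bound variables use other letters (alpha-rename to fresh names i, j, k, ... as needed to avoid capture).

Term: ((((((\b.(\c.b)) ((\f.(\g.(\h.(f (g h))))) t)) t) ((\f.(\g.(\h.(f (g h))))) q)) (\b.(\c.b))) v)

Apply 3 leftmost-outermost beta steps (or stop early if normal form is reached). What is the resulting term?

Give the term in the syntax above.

Step 0: ((((((\b.(\c.b)) ((\f.(\g.(\h.(f (g h))))) t)) t) ((\f.(\g.(\h.(f (g h))))) q)) (\b.(\c.b))) v)
Step 1: (((((\c.((\f.(\g.(\h.(f (g h))))) t)) t) ((\f.(\g.(\h.(f (g h))))) q)) (\b.(\c.b))) v)
Step 2: (((((\f.(\g.(\h.(f (g h))))) t) ((\f.(\g.(\h.(f (g h))))) q)) (\b.(\c.b))) v)
Step 3: ((((\g.(\h.(t (g h)))) ((\f.(\g.(\h.(f (g h))))) q)) (\b.(\c.b))) v)

Answer: ((((\g.(\h.(t (g h)))) ((\f.(\g.(\h.(f (g h))))) q)) (\b.(\c.b))) v)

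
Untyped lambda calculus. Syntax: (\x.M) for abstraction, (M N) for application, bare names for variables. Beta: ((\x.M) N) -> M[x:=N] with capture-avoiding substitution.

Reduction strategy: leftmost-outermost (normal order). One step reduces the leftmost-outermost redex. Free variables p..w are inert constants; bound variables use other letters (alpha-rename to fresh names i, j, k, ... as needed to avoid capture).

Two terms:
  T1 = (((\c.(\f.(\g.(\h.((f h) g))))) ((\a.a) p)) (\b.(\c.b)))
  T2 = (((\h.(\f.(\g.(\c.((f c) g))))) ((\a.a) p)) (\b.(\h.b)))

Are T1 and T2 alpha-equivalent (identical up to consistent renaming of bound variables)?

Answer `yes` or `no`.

Term 1: (((\c.(\f.(\g.(\h.((f h) g))))) ((\a.a) p)) (\b.(\c.b)))
Term 2: (((\h.(\f.(\g.(\c.((f c) g))))) ((\a.a) p)) (\b.(\h.b)))
Alpha-equivalence: compare structure up to binder renaming.
Result: True

Answer: yes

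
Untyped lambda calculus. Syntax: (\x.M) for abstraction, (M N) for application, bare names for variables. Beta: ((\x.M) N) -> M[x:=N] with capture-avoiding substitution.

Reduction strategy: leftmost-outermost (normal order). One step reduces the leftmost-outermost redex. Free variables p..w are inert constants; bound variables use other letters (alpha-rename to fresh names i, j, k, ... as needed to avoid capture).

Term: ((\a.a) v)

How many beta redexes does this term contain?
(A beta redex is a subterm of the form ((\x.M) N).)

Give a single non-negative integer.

Term: ((\a.a) v)
  Redex: ((\a.a) v)
Total redexes: 1

Answer: 1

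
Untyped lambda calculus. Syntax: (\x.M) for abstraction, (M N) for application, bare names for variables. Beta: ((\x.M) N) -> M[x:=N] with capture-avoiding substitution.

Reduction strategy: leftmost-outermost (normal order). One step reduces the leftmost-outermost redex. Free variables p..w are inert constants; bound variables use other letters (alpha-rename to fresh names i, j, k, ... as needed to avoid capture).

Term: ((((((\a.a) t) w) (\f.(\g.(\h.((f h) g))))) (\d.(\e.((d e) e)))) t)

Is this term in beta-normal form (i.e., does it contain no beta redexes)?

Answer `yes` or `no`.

Term: ((((((\a.a) t) w) (\f.(\g.(\h.((f h) g))))) (\d.(\e.((d e) e)))) t)
Found 1 beta redex(es).

Answer: no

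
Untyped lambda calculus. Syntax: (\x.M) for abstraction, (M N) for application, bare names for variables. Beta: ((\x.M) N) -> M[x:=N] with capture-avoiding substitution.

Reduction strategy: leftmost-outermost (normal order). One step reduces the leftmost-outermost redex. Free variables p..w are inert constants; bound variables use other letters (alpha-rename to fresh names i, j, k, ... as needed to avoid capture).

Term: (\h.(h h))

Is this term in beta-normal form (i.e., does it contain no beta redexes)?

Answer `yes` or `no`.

Answer: yes

Derivation:
Term: (\h.(h h))
No beta redexes found.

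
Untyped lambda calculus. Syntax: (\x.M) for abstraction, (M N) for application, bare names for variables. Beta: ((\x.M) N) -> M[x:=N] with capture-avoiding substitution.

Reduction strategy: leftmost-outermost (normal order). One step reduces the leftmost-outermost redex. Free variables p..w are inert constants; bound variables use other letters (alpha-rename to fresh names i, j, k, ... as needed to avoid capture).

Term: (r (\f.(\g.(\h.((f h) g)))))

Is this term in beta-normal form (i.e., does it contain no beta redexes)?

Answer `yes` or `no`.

Answer: yes

Derivation:
Term: (r (\f.(\g.(\h.((f h) g)))))
No beta redexes found.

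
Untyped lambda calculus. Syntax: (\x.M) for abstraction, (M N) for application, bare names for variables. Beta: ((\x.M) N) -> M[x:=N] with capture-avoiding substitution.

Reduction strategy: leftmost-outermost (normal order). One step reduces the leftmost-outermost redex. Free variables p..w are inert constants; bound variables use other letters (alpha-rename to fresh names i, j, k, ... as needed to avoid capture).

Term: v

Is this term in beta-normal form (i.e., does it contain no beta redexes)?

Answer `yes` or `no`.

Answer: yes

Derivation:
Term: v
No beta redexes found.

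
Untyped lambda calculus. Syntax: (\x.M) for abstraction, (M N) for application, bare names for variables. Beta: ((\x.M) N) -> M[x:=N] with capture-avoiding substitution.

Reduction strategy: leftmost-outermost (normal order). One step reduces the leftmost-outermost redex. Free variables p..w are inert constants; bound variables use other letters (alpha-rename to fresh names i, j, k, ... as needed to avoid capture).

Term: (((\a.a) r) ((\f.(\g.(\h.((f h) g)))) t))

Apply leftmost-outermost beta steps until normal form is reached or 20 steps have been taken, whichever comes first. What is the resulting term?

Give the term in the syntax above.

Step 0: (((\a.a) r) ((\f.(\g.(\h.((f h) g)))) t))
Step 1: (r ((\f.(\g.(\h.((f h) g)))) t))
Step 2: (r (\g.(\h.((t h) g))))

Answer: (r (\g.(\h.((t h) g))))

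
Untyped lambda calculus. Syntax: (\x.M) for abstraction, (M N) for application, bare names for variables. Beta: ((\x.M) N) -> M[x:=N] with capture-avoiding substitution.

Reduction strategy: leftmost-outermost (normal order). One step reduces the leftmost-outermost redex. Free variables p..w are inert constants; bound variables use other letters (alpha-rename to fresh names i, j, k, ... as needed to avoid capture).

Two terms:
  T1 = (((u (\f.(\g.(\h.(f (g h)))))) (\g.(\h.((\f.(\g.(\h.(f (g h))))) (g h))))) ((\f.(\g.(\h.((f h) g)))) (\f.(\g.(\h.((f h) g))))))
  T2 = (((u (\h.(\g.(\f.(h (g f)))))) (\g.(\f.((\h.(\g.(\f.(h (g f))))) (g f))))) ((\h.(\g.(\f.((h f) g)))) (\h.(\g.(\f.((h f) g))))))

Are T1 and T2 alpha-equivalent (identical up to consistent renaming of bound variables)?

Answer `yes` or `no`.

Term 1: (((u (\f.(\g.(\h.(f (g h)))))) (\g.(\h.((\f.(\g.(\h.(f (g h))))) (g h))))) ((\f.(\g.(\h.((f h) g)))) (\f.(\g.(\h.((f h) g))))))
Term 2: (((u (\h.(\g.(\f.(h (g f)))))) (\g.(\f.((\h.(\g.(\f.(h (g f))))) (g f))))) ((\h.(\g.(\f.((h f) g)))) (\h.(\g.(\f.((h f) g))))))
Alpha-equivalence: compare structure up to binder renaming.
Result: True

Answer: yes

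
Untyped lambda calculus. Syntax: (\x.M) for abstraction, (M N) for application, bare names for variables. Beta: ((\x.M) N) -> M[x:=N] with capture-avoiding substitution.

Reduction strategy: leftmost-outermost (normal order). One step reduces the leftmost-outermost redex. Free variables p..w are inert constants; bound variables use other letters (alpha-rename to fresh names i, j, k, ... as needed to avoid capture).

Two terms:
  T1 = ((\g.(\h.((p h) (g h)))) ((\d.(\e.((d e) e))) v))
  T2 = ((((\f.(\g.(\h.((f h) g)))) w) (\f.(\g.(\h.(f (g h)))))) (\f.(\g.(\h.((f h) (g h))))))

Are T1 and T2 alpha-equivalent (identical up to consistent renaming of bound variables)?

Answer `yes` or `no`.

Term 1: ((\g.(\h.((p h) (g h)))) ((\d.(\e.((d e) e))) v))
Term 2: ((((\f.(\g.(\h.((f h) g)))) w) (\f.(\g.(\h.(f (g h)))))) (\f.(\g.(\h.((f h) (g h))))))
Alpha-equivalence: compare structure up to binder renaming.
Result: False

Answer: no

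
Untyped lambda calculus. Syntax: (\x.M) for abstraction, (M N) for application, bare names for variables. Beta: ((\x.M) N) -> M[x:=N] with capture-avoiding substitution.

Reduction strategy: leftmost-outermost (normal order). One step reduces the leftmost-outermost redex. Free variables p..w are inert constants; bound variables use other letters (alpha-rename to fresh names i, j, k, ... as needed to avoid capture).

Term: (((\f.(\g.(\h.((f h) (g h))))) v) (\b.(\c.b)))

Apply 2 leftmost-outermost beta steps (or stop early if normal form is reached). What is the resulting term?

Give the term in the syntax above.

Step 0: (((\f.(\g.(\h.((f h) (g h))))) v) (\b.(\c.b)))
Step 1: ((\g.(\h.((v h) (g h)))) (\b.(\c.b)))
Step 2: (\h.((v h) ((\b.(\c.b)) h)))

Answer: (\h.((v h) ((\b.(\c.b)) h)))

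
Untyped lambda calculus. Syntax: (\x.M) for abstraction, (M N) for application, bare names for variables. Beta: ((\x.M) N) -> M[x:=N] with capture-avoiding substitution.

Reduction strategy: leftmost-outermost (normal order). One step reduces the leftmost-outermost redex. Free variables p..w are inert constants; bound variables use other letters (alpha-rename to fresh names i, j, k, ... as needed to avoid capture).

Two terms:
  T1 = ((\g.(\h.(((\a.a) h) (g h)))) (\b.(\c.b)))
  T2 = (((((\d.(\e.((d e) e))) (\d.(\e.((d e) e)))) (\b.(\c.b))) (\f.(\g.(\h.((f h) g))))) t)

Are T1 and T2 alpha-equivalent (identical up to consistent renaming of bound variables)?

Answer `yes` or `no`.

Term 1: ((\g.(\h.(((\a.a) h) (g h)))) (\b.(\c.b)))
Term 2: (((((\d.(\e.((d e) e))) (\d.(\e.((d e) e)))) (\b.(\c.b))) (\f.(\g.(\h.((f h) g))))) t)
Alpha-equivalence: compare structure up to binder renaming.
Result: False

Answer: no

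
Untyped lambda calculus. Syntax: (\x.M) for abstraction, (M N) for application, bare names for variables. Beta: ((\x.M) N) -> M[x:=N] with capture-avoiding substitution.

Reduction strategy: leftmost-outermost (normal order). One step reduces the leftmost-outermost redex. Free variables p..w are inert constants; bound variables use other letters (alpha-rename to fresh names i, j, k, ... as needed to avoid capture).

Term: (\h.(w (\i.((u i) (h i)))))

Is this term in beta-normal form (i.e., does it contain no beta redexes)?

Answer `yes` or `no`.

Answer: yes

Derivation:
Term: (\h.(w (\i.((u i) (h i)))))
No beta redexes found.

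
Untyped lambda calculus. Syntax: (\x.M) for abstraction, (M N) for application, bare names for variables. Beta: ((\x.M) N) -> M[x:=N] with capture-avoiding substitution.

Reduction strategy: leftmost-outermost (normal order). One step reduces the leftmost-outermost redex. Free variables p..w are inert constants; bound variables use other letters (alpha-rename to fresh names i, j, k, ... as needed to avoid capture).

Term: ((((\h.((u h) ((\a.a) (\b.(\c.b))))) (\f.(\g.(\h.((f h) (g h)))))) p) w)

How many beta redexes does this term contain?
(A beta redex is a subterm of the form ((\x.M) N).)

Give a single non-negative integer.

Term: ((((\h.((u h) ((\a.a) (\b.(\c.b))))) (\f.(\g.(\h.((f h) (g h)))))) p) w)
  Redex: ((\h.((u h) ((\a.a) (\b.(\c.b))))) (\f.(\g.(\h.((f h) (g h))))))
  Redex: ((\a.a) (\b.(\c.b)))
Total redexes: 2

Answer: 2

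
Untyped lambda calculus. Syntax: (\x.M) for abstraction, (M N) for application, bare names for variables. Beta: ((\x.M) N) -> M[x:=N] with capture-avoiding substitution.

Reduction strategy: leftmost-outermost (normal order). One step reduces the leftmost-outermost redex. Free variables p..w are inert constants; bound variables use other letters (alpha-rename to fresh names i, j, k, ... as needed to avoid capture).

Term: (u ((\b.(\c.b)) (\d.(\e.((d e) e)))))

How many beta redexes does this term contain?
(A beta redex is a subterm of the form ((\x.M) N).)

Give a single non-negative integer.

Answer: 1

Derivation:
Term: (u ((\b.(\c.b)) (\d.(\e.((d e) e)))))
  Redex: ((\b.(\c.b)) (\d.(\e.((d e) e))))
Total redexes: 1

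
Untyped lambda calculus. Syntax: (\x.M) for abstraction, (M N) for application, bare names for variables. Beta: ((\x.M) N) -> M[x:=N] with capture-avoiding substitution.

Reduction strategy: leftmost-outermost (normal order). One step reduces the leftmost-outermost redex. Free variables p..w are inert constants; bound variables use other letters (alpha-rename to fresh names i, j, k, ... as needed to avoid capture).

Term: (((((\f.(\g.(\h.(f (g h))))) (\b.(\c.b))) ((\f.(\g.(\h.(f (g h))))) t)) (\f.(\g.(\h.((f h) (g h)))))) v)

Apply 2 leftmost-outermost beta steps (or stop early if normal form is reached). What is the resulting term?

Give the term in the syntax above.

Step 0: (((((\f.(\g.(\h.(f (g h))))) (\b.(\c.b))) ((\f.(\g.(\h.(f (g h))))) t)) (\f.(\g.(\h.((f h) (g h)))))) v)
Step 1: ((((\g.(\h.((\b.(\c.b)) (g h)))) ((\f.(\g.(\h.(f (g h))))) t)) (\f.(\g.(\h.((f h) (g h)))))) v)
Step 2: (((\h.((\b.(\c.b)) (((\f.(\g.(\h.(f (g h))))) t) h))) (\f.(\g.(\h.((f h) (g h)))))) v)

Answer: (((\h.((\b.(\c.b)) (((\f.(\g.(\h.(f (g h))))) t) h))) (\f.(\g.(\h.((f h) (g h)))))) v)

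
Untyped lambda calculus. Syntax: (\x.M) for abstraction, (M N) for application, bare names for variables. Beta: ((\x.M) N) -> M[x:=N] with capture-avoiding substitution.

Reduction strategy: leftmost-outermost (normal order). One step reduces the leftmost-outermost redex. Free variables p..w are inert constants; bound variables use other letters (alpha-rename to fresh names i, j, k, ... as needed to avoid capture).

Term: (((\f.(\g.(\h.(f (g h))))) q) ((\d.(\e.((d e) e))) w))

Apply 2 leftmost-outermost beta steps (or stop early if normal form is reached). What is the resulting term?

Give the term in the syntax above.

Step 0: (((\f.(\g.(\h.(f (g h))))) q) ((\d.(\e.((d e) e))) w))
Step 1: ((\g.(\h.(q (g h)))) ((\d.(\e.((d e) e))) w))
Step 2: (\h.(q (((\d.(\e.((d e) e))) w) h)))

Answer: (\h.(q (((\d.(\e.((d e) e))) w) h)))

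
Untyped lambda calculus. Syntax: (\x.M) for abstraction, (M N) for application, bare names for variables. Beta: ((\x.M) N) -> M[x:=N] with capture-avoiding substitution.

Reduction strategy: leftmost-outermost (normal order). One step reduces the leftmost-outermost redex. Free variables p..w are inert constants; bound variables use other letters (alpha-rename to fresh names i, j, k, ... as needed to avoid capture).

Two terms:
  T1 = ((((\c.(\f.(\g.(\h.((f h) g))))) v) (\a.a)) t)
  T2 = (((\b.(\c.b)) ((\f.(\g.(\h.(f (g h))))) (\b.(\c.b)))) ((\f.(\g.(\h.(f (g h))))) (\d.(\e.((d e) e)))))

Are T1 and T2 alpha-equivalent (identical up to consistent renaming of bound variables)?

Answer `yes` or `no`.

Answer: no

Derivation:
Term 1: ((((\c.(\f.(\g.(\h.((f h) g))))) v) (\a.a)) t)
Term 2: (((\b.(\c.b)) ((\f.(\g.(\h.(f (g h))))) (\b.(\c.b)))) ((\f.(\g.(\h.(f (g h))))) (\d.(\e.((d e) e)))))
Alpha-equivalence: compare structure up to binder renaming.
Result: False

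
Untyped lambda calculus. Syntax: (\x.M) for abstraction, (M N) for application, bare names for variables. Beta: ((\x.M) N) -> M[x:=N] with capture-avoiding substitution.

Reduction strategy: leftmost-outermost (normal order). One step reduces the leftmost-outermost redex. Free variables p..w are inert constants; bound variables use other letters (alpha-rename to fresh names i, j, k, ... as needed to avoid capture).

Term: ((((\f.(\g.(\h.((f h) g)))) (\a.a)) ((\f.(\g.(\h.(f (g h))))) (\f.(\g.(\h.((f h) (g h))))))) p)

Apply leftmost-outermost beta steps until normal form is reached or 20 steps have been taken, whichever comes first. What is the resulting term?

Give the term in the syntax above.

Answer: (p (\g.(\h.(\i.(\j.(((g h) j) (i j)))))))

Derivation:
Step 0: ((((\f.(\g.(\h.((f h) g)))) (\a.a)) ((\f.(\g.(\h.(f (g h))))) (\f.(\g.(\h.((f h) (g h))))))) p)
Step 1: (((\g.(\h.(((\a.a) h) g))) ((\f.(\g.(\h.(f (g h))))) (\f.(\g.(\h.((f h) (g h))))))) p)
Step 2: ((\h.(((\a.a) h) ((\f.(\g.(\h.(f (g h))))) (\f.(\g.(\h.((f h) (g h)))))))) p)
Step 3: (((\a.a) p) ((\f.(\g.(\h.(f (g h))))) (\f.(\g.(\h.((f h) (g h)))))))
Step 4: (p ((\f.(\g.(\h.(f (g h))))) (\f.(\g.(\h.((f h) (g h)))))))
Step 5: (p (\g.(\h.((\f.(\g.(\h.((f h) (g h))))) (g h)))))
Step 6: (p (\g.(\h.(\i.(\j.(((g h) j) (i j)))))))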